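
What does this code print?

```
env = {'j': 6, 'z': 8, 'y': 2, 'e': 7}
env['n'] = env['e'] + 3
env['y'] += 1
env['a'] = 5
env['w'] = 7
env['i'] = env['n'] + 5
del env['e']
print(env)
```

env['n'] = env['e']+3 = 10 → {'j': 6, 'z': 8, 'y': 2, 'e': 7, 'n': 10}
env['y'] = 2+1 = 3 → {'j': 6, 'z': 8, 'y': 3, 'e': 7, 'n': 10}
env['a'] = 5 → {'j': 6, 'z': 8, 'y': 3, 'e': 7, 'n': 10, 'a': 5}
env['w'] = 7 → {'j': 6, 'z': 8, 'y': 3, 'e': 7, 'n': 10, 'a': 5, 'w': 7}
env['i'] = env['n']+5 = 15 → {'j': 6, 'z': 8, 'y': 3, 'e': 7, 'n': 10, 'a': 5, 'w': 7, 'i': 15}
del 'e' → {'j': 6, 'z': 8, 'y': 3, 'n': 10, 'a': 5, 'w': 7, 'i': 15}

{'j': 6, 'z': 8, 'y': 3, 'n': 10, 'a': 5, 'w': 7, 'i': 15}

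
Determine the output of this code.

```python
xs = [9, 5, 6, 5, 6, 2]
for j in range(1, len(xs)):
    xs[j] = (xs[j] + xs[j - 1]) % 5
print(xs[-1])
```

3

j=1: xs[1] = (5+9)%5 = 4 → [9, 4, 6, 5, 6, 2]
j=2: xs[2] = (6+4)%5 = 0 → [9, 4, 0, 5, 6, 2]
j=3: xs[3] = (5+0)%5 = 0 → [9, 4, 0, 0, 6, 2]
j=4: xs[4] = (6+0)%5 = 1 → [9, 4, 0, 0, 1, 2]
j=5: xs[5] = (2+1)%5 = 3 → [9, 4, 0, 0, 1, 3]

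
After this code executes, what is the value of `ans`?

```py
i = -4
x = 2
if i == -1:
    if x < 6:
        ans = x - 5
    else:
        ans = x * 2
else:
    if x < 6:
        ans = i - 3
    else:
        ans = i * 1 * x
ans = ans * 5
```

i=-4, x=2
i == -1 is False; x < 6 is True
→ ans = i - 3 = -7
ans = (-7)*5 = -35

-35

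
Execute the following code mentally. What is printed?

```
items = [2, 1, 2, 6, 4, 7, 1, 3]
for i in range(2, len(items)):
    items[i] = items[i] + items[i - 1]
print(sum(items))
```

i=2: items[2] = 2+1 = 3 → [2, 1, 3, 6, 4, 7, 1, 3]
i=3: items[3] = 6+3 = 9 → [2, 1, 3, 9, 4, 7, 1, 3]
i=4: items[4] = 4+9 = 13 → [2, 1, 3, 9, 13, 7, 1, 3]
i=5: items[5] = 7+13 = 20 → [2, 1, 3, 9, 13, 20, 1, 3]
i=6: items[6] = 1+20 = 21 → [2, 1, 3, 9, 13, 20, 21, 3]
i=7: items[7] = 3+21 = 24 → [2, 1, 3, 9, 13, 20, 21, 24]
sum = 93

93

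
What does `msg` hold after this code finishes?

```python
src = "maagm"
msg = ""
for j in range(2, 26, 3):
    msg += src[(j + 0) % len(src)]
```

j=2: add src[2]='a' → 'a'
j=5: add src[0]='m' → 'am'
j=8: add src[3]='g' → 'amg'
j=11: add src[1]='a' → 'amga'
j=14: add src[4]='m' → 'amgam'
j=17: add src[2]='a' → 'amgama'
j=20: add src[0]='m' → 'amgamam'
j=23: add src[3]='g' → 'amgamamg'

'amgamamg'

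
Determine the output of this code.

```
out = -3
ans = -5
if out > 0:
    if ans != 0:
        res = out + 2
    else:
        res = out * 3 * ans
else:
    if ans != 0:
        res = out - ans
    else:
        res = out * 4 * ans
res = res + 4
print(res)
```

6

out=-3, ans=-5
out > 0 is False; ans != 0 is True
→ res = out - ans = 2
res = 2+4 = 6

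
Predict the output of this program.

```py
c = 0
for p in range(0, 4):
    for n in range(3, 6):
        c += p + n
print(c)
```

66

p=0,n=3: c = 0+3 = 3
p=0,n=4: c = 3+4 = 7
p=0,n=5: c = 7+5 = 12
p=1,n=3: c = 12+4 = 16
p=1,n=4: c = 16+5 = 21
p=1,n=5: c = 21+6 = 27
p=2,n=3: c = 27+5 = 32
p=2,n=4: c = 32+6 = 38
p=2,n=5: c = 38+7 = 45
p=3,n=3: c = 45+6 = 51
p=3,n=4: c = 51+7 = 58
p=3,n=5: c = 58+8 = 66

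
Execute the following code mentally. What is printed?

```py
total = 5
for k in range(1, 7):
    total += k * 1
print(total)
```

26

k=1: total = 5+1*1 = 6
k=2: total = 6+2*1 = 8
k=3: total = 8+3*1 = 11
k=4: total = 11+4*1 = 15
k=5: total = 15+5*1 = 20
k=6: total = 20+6*1 = 26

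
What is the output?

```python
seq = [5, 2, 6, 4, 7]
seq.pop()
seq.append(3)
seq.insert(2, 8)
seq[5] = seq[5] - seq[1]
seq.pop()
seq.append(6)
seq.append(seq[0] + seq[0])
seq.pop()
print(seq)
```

[5, 2, 8, 6, 4, 6]

pop() removes 7 → [5, 2, 6, 4]
append 3 → [5, 2, 6, 4, 3]
insert 8 at 2 → [5, 2, 8, 6, 4, 3]
seq[5] = seq[5]-seq[1] = 3-2 = 1 → [5, 2, 8, 6, 4, 1]
pop() removes 1 → [5, 2, 8, 6, 4]
append 6 → [5, 2, 8, 6, 4, 6]
append seq[0]+seq[0] = 5+5 = 10 → [5, 2, 8, 6, 4, 6, 10]
pop() removes 10 → [5, 2, 8, 6, 4, 6]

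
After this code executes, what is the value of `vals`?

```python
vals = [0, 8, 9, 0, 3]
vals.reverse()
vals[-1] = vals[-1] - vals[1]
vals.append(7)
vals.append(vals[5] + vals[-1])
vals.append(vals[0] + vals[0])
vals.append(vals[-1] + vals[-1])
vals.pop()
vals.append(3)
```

[3, 0, 9, 8, 0, 7, 14, 6, 3]

reverse → [3, 0, 9, 8, 0]
vals[-1] = vals[-1]-vals[1] = 0-0 = 0 → [3, 0, 9, 8, 0]
append 7 → [3, 0, 9, 8, 0, 7]
append vals[5]+vals[-1] = 7+7 = 14 → [3, 0, 9, 8, 0, 7, 14]
append vals[0]+vals[0] = 3+3 = 6 → [3, 0, 9, 8, 0, 7, 14, 6]
append vals[-1]+vals[-1] = 6+6 = 12 → [3, 0, 9, 8, 0, 7, 14, 6, 12]
pop() removes 12 → [3, 0, 9, 8, 0, 7, 14, 6]
append 3 → [3, 0, 9, 8, 0, 7, 14, 6, 3]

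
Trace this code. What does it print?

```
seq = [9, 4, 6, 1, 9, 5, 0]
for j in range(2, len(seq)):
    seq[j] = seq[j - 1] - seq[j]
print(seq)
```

j=2: seq[2] = 4-6 = -2 → [9, 4, -2, 1, 9, 5, 0]
j=3: seq[3] = (-2)-1 = -3 → [9, 4, -2, -3, 9, 5, 0]
j=4: seq[4] = (-3)-9 = -12 → [9, 4, -2, -3, -12, 5, 0]
j=5: seq[5] = (-12)-5 = -17 → [9, 4, -2, -3, -12, -17, 0]
j=6: seq[6] = (-17)-0 = -17 → [9, 4, -2, -3, -12, -17, -17]

[9, 4, -2, -3, -12, -17, -17]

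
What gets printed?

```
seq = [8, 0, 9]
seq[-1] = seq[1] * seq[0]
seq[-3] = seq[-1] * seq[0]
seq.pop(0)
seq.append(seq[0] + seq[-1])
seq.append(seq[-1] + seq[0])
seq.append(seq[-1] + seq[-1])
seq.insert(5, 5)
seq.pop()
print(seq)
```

[0, 0, 0, 0, 0]

seq[-1] = seq[1]*seq[0] = 0*8 = 0 → [8, 0, 0]
seq[-3] = seq[-1]*seq[0] = 0*8 = 0 → [0, 0, 0]
pop(0) removes 0 → [0, 0]
append seq[0]+seq[-1] = 0+0 = 0 → [0, 0, 0]
append seq[-1]+seq[0] = 0+0 = 0 → [0, 0, 0, 0]
append seq[-1]+seq[-1] = 0+0 = 0 → [0, 0, 0, 0, 0]
insert 5 at 5 → [0, 0, 0, 0, 0, 5]
pop() removes 5 → [0, 0, 0, 0, 0]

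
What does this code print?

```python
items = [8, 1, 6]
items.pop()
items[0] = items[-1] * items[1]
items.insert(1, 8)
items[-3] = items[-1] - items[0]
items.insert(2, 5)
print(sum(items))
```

pop() removes 6 → [8, 1]
items[0] = items[-1]*items[1] = 1*1 = 1 → [1, 1]
insert 8 at 1 → [1, 8, 1]
items[-3] = items[-1]-items[0] = 1-1 = 0 → [0, 8, 1]
insert 5 at 2 → [0, 8, 5, 1]
sum = 14

14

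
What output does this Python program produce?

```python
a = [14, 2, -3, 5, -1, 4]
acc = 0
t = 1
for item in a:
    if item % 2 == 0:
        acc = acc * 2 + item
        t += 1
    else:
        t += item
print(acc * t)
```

320

item=14: even, acc = 0*2+14 = 14; t=2
item=2: even, acc = 14*2+2 = 30; t=3
item=-3: not even; t=0
item=5: not even; t=5
item=-1: not even; t=4
item=4: even, acc = 30*2+4 = 64; t=5
acc*t = 64*5 = 320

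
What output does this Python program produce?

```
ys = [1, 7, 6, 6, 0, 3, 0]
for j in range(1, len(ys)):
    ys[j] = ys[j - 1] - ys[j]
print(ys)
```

[1, -6, -12, -18, -18, -21, -21]

j=1: ys[1] = 1-7 = -6 → [1, -6, 6, 6, 0, 3, 0]
j=2: ys[2] = (-6)-6 = -12 → [1, -6, -12, 6, 0, 3, 0]
j=3: ys[3] = (-12)-6 = -18 → [1, -6, -12, -18, 0, 3, 0]
j=4: ys[4] = (-18)-0 = -18 → [1, -6, -12, -18, -18, 3, 0]
j=5: ys[5] = (-18)-3 = -21 → [1, -6, -12, -18, -18, -21, 0]
j=6: ys[6] = (-21)-0 = -21 → [1, -6, -12, -18, -18, -21, -21]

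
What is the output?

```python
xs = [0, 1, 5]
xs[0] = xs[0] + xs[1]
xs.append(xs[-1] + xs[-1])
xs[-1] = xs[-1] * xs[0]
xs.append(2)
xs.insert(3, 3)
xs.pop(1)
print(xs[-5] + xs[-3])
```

4

xs[0] = xs[0]+xs[1] = 0+1 = 1 → [1, 1, 5]
append xs[-1]+xs[-1] = 5+5 = 10 → [1, 1, 5, 10]
xs[-1] = xs[-1]*xs[0] = 10*1 = 10 → [1, 1, 5, 10]
append 2 → [1, 1, 5, 10, 2]
insert 3 at 3 → [1, 1, 5, 3, 10, 2]
pop(1) removes 1 → [1, 5, 3, 10, 2]
xs[-5]+xs[-3] = 1+3 = 4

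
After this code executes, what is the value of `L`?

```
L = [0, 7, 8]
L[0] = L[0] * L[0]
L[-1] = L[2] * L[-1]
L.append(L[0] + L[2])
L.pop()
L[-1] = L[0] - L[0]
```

L[0] = L[0]*L[0] = 0*0 = 0 → [0, 7, 8]
L[-1] = L[2]*L[-1] = 8*8 = 64 → [0, 7, 64]
append L[0]+L[2] = 0+64 = 64 → [0, 7, 64, 64]
pop() removes 64 → [0, 7, 64]
L[-1] = L[0]-L[0] = 0-0 = 0 → [0, 7, 0]

[0, 7, 0]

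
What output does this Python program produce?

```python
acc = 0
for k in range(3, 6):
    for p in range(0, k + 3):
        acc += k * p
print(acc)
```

k=3,p=0: acc = 0+0 = 0
k=3,p=1: acc = 0+3 = 3
k=3,p=2: acc = 3+6 = 9
k=3,p=3: acc = 9+9 = 18
k=3,p=4: acc = 18+12 = 30
k=3,p=5: acc = 30+15 = 45
k=4,p=0: acc = 45+0 = 45
k=4,p=1: acc = 45+4 = 49
k=4,p=2: acc = 49+8 = 57
k=4,p=3: acc = 57+12 = 69
k=4,p=4: acc = 69+16 = 85
k=4,p=5: acc = 85+20 = 105
k=4,p=6: acc = 105+24 = 129
k=5,p=0: acc = 129+0 = 129
k=5,p=1: acc = 129+5 = 134
k=5,p=2: acc = 134+10 = 144
k=5,p=3: acc = 144+15 = 159
k=5,p=4: acc = 159+20 = 179
k=5,p=5: acc = 179+25 = 204
k=5,p=6: acc = 204+30 = 234
k=5,p=7: acc = 234+35 = 269

269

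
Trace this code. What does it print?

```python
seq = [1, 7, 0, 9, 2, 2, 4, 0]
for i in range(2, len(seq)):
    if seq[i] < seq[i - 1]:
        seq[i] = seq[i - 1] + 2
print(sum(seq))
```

i=2: 0<7, seq[2] = 7+2 = 9 → [1, 7, 9, 9, 2, 2, 4, 0]
i=3: 9>=9, unchanged → [1, 7, 9, 9, 2, 2, 4, 0]
i=4: 2<9, seq[4] = 9+2 = 11 → [1, 7, 9, 9, 11, 2, 4, 0]
i=5: 2<11, seq[5] = 11+2 = 13 → [1, 7, 9, 9, 11, 13, 4, 0]
i=6: 4<13, seq[6] = 13+2 = 15 → [1, 7, 9, 9, 11, 13, 15, 0]
i=7: 0<15, seq[7] = 15+2 = 17 → [1, 7, 9, 9, 11, 13, 15, 17]
sum = 82

82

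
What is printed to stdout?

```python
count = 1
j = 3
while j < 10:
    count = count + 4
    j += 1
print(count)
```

j=3: count = 1+4 = 5
j=4: count = 5+4 = 9
j=5: count = 9+4 = 13
j=6: count = 13+4 = 17
j=7: count = 17+4 = 21
j=8: count = 21+4 = 25
j=9: count = 25+4 = 29

29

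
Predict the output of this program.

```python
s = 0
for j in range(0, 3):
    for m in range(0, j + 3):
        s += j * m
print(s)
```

26

j=0,m=0: s = 0+0 = 0
j=0,m=1: s = 0+0 = 0
j=0,m=2: s = 0+0 = 0
j=1,m=0: s = 0+0 = 0
j=1,m=1: s = 0+1 = 1
j=1,m=2: s = 1+2 = 3
j=1,m=3: s = 3+3 = 6
j=2,m=0: s = 6+0 = 6
j=2,m=1: s = 6+2 = 8
j=2,m=2: s = 8+4 = 12
j=2,m=3: s = 12+6 = 18
j=2,m=4: s = 18+8 = 26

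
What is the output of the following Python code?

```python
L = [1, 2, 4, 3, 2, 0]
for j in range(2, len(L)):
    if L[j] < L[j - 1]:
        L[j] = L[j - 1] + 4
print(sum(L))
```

j=2: 4>=2, unchanged → [1, 2, 4, 3, 2, 0]
j=3: 3<4, L[3] = 4+4 = 8 → [1, 2, 4, 8, 2, 0]
j=4: 2<8, L[4] = 8+4 = 12 → [1, 2, 4, 8, 12, 0]
j=5: 0<12, L[5] = 12+4 = 16 → [1, 2, 4, 8, 12, 16]
sum = 43

43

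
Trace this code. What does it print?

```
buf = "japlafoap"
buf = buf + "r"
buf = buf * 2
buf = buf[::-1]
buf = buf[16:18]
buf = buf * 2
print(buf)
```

+ 'r' → 'japlafoapr'
repeat ×2 → 'japlafoaprjaplafoapr'
reverse → 'rpaofalpajrpaofalpaj'
slice [16:18] → 'lp'
repeat ×2 → 'lplp'

lplp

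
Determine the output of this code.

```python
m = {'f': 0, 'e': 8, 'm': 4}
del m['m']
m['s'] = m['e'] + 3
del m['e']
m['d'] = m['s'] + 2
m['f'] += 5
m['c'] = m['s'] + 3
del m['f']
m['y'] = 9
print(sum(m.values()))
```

del 'm' → {'f': 0, 'e': 8}
m['s'] = m['e']+3 = 11 → {'f': 0, 'e': 8, 's': 11}
del 'e' → {'f': 0, 's': 11}
m['d'] = m['s']+2 = 13 → {'f': 0, 's': 11, 'd': 13}
m['f'] = 0+5 = 5 → {'f': 5, 's': 11, 'd': 13}
m['c'] = m['s']+3 = 14 → {'f': 5, 's': 11, 'd': 13, 'c': 14}
del 'f' → {'s': 11, 'd': 13, 'c': 14}
m['y'] = 9 → {'s': 11, 'd': 13, 'c': 14, 'y': 9}
sum of values = 47

47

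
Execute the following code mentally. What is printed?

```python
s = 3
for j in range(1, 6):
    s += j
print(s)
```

j=1: s = 3+1 = 4
j=2: s = 4+2 = 6
j=3: s = 6+3 = 9
j=4: s = 9+4 = 13
j=5: s = 13+5 = 18

18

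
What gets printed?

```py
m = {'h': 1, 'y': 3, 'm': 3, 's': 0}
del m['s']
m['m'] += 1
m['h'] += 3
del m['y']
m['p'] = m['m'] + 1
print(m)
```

{'h': 4, 'm': 4, 'p': 5}

del 's' → {'h': 1, 'y': 3, 'm': 3}
m['m'] = 3+1 = 4 → {'h': 1, 'y': 3, 'm': 4}
m['h'] = 1+3 = 4 → {'h': 4, 'y': 3, 'm': 4}
del 'y' → {'h': 4, 'm': 4}
m['p'] = m['m']+1 = 5 → {'h': 4, 'm': 4, 'p': 5}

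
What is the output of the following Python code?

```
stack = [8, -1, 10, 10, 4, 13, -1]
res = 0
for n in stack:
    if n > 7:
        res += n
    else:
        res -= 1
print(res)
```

38

n=8: >7, res = 0+8 = 8
n=-1: not >7, res = 8-1 = 7
n=10: >7, res = 7+10 = 17
n=10: >7, res = 17+10 = 27
n=4: not >7, res = 27-1 = 26
n=13: >7, res = 26+13 = 39
n=-1: not >7, res = 39-1 = 38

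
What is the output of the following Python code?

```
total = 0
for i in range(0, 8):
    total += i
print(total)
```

28

i=0: total = 0+0 = 0
i=1: total = 0+1 = 1
i=2: total = 1+2 = 3
i=3: total = 3+3 = 6
i=4: total = 6+4 = 10
i=5: total = 10+5 = 15
i=6: total = 15+6 = 21
i=7: total = 21+7 = 28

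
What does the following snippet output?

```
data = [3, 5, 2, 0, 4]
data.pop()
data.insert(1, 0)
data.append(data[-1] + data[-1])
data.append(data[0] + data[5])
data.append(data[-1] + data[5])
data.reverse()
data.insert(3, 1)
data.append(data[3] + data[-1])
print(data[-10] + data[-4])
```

pop() removes 4 → [3, 5, 2, 0]
insert 0 at 1 → [3, 0, 5, 2, 0]
append data[-1]+data[-1] = 0+0 = 0 → [3, 0, 5, 2, 0, 0]
append data[0]+data[5] = 3+0 = 3 → [3, 0, 5, 2, 0, 0, 3]
append data[-1]+data[5] = 3+0 = 3 → [3, 0, 5, 2, 0, 0, 3, 3]
reverse → [3, 3, 0, 0, 2, 5, 0, 3]
insert 1 at 3 → [3, 3, 0, 1, 0, 2, 5, 0, 3]
append data[3]+data[-1] = 1+3 = 4 → [3, 3, 0, 1, 0, 2, 5, 0, 3, 4]
data[-10]+data[-4] = 3+5 = 8

8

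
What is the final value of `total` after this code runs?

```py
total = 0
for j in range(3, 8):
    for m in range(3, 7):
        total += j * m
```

450

j=3,m=3: total = 0+9 = 9
j=3,m=4: total = 9+12 = 21
j=3,m=5: total = 21+15 = 36
j=3,m=6: total = 36+18 = 54
j=4,m=3: total = 54+12 = 66
j=4,m=4: total = 66+16 = 82
j=4,m=5: total = 82+20 = 102
j=4,m=6: total = 102+24 = 126
j=5,m=3: total = 126+15 = 141
j=5,m=4: total = 141+20 = 161
j=5,m=5: total = 161+25 = 186
j=5,m=6: total = 186+30 = 216
j=6,m=3: total = 216+18 = 234
j=6,m=4: total = 234+24 = 258
j=6,m=5: total = 258+30 = 288
j=6,m=6: total = 288+36 = 324
j=7,m=3: total = 324+21 = 345
j=7,m=4: total = 345+28 = 373
j=7,m=5: total = 373+35 = 408
j=7,m=6: total = 408+42 = 450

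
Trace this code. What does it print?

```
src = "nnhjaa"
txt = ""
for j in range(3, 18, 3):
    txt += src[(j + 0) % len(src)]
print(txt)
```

jnjnj

j=3: add src[3]='j' → 'j'
j=6: add src[0]='n' → 'jn'
j=9: add src[3]='j' → 'jnj'
j=12: add src[0]='n' → 'jnjn'
j=15: add src[3]='j' → 'jnjnj'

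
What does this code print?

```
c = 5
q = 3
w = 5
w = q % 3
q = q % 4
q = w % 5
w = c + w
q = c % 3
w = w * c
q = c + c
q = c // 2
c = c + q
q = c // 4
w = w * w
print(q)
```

w = 3%3 = 0
q = 3%4 = 3
q = 0%5 = 0
w = 5+0 = 5
q = 5%3 = 2
w = 5*5 = 25
q = 5+5 = 10
q = 5//2 = 2
c = 5+2 = 7
q = 7//4 = 1
w = 25*25 = 625

1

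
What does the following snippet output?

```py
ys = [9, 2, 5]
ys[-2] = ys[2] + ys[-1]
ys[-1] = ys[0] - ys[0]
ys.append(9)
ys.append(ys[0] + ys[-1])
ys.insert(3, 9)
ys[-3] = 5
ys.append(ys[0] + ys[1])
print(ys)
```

[9, 10, 0, 5, 9, 18, 19]

ys[-2] = ys[2]+ys[-1] = 5+5 = 10 → [9, 10, 5]
ys[-1] = ys[0]-ys[0] = 9-9 = 0 → [9, 10, 0]
append 9 → [9, 10, 0, 9]
append ys[0]+ys[-1] = 9+9 = 18 → [9, 10, 0, 9, 18]
insert 9 at 3 → [9, 10, 0, 9, 9, 18]
ys[-3] = 5 → [9, 10, 0, 5, 9, 18]
append ys[0]+ys[1] = 9+10 = 19 → [9, 10, 0, 5, 9, 18, 19]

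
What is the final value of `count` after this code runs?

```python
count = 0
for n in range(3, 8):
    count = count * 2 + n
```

119

n=3: count = 0*2+3 = 3
n=4: count = 3*2+4 = 10
n=5: count = 10*2+5 = 25
n=6: count = 25*2+6 = 56
n=7: count = 56*2+7 = 119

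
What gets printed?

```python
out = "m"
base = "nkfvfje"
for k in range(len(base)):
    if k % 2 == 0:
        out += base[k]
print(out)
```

k=0: add 'n' → 'mn'
k=1: skip
k=2: add 'f' → 'mnf'
k=3: skip
k=4: add 'f' → 'mnff'
k=5: skip
k=6: add 'e' → 'mnffe'

mnffe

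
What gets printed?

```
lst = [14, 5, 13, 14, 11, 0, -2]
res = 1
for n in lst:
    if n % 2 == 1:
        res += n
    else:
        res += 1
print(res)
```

n=14: not odd, res = 1+1 = 2
n=5: odd, res = 2+5 = 7
n=13: odd, res = 7+13 = 20
n=14: not odd, res = 20+1 = 21
n=11: odd, res = 21+11 = 32
n=0: not odd, res = 32+1 = 33
n=-2: not odd, res = 33+1 = 34

34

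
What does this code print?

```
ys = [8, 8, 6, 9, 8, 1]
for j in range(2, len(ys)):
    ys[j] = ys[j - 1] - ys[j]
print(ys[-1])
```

-16

j=2: ys[2] = 8-6 = 2 → [8, 8, 2, 9, 8, 1]
j=3: ys[3] = 2-9 = -7 → [8, 8, 2, -7, 8, 1]
j=4: ys[4] = (-7)-8 = -15 → [8, 8, 2, -7, -15, 1]
j=5: ys[5] = (-15)-1 = -16 → [8, 8, 2, -7, -15, -16]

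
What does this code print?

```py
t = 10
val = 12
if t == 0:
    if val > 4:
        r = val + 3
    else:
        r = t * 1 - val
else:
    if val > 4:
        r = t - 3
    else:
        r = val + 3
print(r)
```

t=10, val=12
t == 0 is False; val > 4 is True
→ r = t - 3 = 7

7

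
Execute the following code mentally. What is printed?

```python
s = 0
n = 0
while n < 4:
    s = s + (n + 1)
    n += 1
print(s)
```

10

n=0: s = 0+1 = 1
n=1: s = 1+2 = 3
n=2: s = 3+3 = 6
n=3: s = 6+4 = 10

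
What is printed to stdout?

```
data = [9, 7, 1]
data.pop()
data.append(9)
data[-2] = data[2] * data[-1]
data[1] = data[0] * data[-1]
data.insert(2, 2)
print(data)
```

[9, 81, 2, 9]

pop() removes 1 → [9, 7]
append 9 → [9, 7, 9]
data[-2] = data[2]*data[-1] = 9*9 = 81 → [9, 81, 9]
data[1] = data[0]*data[-1] = 9*9 = 81 → [9, 81, 9]
insert 2 at 2 → [9, 81, 2, 9]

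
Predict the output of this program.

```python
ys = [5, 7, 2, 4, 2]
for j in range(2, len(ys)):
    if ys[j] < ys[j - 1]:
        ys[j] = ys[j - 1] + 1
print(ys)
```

j=2: 2<7, ys[2] = 7+1 = 8 → [5, 7, 8, 4, 2]
j=3: 4<8, ys[3] = 8+1 = 9 → [5, 7, 8, 9, 2]
j=4: 2<9, ys[4] = 9+1 = 10 → [5, 7, 8, 9, 10]

[5, 7, 8, 9, 10]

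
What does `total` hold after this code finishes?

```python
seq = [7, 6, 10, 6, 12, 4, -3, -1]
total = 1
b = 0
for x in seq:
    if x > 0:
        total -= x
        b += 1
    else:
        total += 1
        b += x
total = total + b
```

-40

x=7: >0, total = 1-7 = -6; b=1
x=6: >0, total = (-6)-6 = -12; b=2
x=10: >0, total = (-12)-10 = -22; b=3
x=6: >0, total = (-22)-6 = -28; b=4
x=12: >0, total = (-28)-12 = -40; b=5
x=4: >0, total = (-40)-4 = -44; b=6
x=-3: not >0, total = (-44)+1 = -43; b=3
x=-1: not >0, total = (-43)+1 = -42; b=2
total+b = (-42)+2 = -40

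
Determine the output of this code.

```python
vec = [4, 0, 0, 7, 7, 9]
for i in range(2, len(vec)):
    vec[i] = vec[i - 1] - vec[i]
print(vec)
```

i=2: vec[2] = 0-0 = 0 → [4, 0, 0, 7, 7, 9]
i=3: vec[3] = 0-7 = -7 → [4, 0, 0, -7, 7, 9]
i=4: vec[4] = (-7)-7 = -14 → [4, 0, 0, -7, -14, 9]
i=5: vec[5] = (-14)-9 = -23 → [4, 0, 0, -7, -14, -23]

[4, 0, 0, -7, -14, -23]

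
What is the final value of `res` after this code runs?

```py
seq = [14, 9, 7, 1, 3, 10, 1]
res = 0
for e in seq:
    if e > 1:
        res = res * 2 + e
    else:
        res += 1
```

e=14: >1, res = 0*2+14 = 14
e=9: >1, res = 14*2+9 = 37
e=7: >1, res = 37*2+7 = 81
e=1: not >1, res = 81+1 = 82
e=3: >1, res = 82*2+3 = 167
e=10: >1, res = 167*2+10 = 344
e=1: not >1, res = 344+1 = 345

345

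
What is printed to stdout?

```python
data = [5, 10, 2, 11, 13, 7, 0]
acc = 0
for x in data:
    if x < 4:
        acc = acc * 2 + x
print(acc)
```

4

x=5: not <4
x=10: not <4
x=2: <4, acc = 0*2+2 = 2
x=11: not <4
x=13: not <4
x=7: not <4
x=0: <4, acc = 2*2+0 = 4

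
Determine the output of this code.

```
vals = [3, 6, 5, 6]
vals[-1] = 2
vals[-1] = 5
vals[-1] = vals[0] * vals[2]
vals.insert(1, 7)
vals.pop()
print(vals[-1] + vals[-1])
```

10

vals[-1] = 2 → [3, 6, 5, 2]
vals[-1] = 5 → [3, 6, 5, 5]
vals[-1] = vals[0]*vals[2] = 3*5 = 15 → [3, 6, 5, 15]
insert 7 at 1 → [3, 7, 6, 5, 15]
pop() removes 15 → [3, 7, 6, 5]
vals[-1]+vals[-1] = 5+5 = 10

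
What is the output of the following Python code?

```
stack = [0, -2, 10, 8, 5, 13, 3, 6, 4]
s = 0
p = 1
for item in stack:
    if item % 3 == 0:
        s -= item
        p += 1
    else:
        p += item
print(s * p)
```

item=0: %3==0, s = 0-0 = 0; p=2
item=-2: not %3==0; p=0
item=10: not %3==0; p=10
item=8: not %3==0; p=18
item=5: not %3==0; p=23
item=13: not %3==0; p=36
item=3: %3==0, s = 0-3 = -3; p=37
item=6: %3==0, s = (-3)-6 = -9; p=38
item=4: not %3==0; p=42
s*p = (-9)*42 = -378

-378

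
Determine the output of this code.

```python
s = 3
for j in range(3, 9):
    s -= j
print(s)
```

j=3: s = 3-3 = 0
j=4: s = 0-4 = -4
j=5: s = (-4)-5 = -9
j=6: s = (-9)-6 = -15
j=7: s = (-15)-7 = -22
j=8: s = (-22)-8 = -30

-30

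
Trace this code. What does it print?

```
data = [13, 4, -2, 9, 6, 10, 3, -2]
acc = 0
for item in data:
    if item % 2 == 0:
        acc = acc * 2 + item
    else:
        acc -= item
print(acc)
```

-404

item=13: not even, acc = 0-13 = -13
item=4: even, acc = (-13)*2+4 = -22
item=-2: even, acc = (-22)*2+(-2) = -46
item=9: not even, acc = (-46)-9 = -55
item=6: even, acc = (-55)*2+6 = -104
item=10: even, acc = (-104)*2+10 = -198
item=3: not even, acc = (-198)-3 = -201
item=-2: even, acc = (-201)*2+(-2) = -404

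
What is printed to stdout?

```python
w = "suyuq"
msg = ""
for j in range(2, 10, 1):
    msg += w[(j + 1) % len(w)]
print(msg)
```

j=2: add w[3]='u' → 'u'
j=3: add w[4]='q' → 'uq'
j=4: add w[0]='s' → 'uqs'
j=5: add w[1]='u' → 'uqsu'
j=6: add w[2]='y' → 'uqsuy'
j=7: add w[3]='u' → 'uqsuyu'
j=8: add w[4]='q' → 'uqsuyuq'
j=9: add w[0]='s' → 'uqsuyuqs'

uqsuyuqs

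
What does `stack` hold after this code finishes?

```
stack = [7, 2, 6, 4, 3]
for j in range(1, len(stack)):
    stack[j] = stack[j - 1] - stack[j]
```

j=1: stack[1] = 7-2 = 5 → [7, 5, 6, 4, 3]
j=2: stack[2] = 5-6 = -1 → [7, 5, -1, 4, 3]
j=3: stack[3] = (-1)-4 = -5 → [7, 5, -1, -5, 3]
j=4: stack[4] = (-5)-3 = -8 → [7, 5, -1, -5, -8]

[7, 5, -1, -5, -8]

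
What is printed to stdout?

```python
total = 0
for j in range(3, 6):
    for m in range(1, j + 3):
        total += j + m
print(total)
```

138

j=3,m=1: total = 0+4 = 4
j=3,m=2: total = 4+5 = 9
j=3,m=3: total = 9+6 = 15
j=3,m=4: total = 15+7 = 22
j=3,m=5: total = 22+8 = 30
j=4,m=1: total = 30+5 = 35
j=4,m=2: total = 35+6 = 41
j=4,m=3: total = 41+7 = 48
j=4,m=4: total = 48+8 = 56
j=4,m=5: total = 56+9 = 65
j=4,m=6: total = 65+10 = 75
j=5,m=1: total = 75+6 = 81
j=5,m=2: total = 81+7 = 88
j=5,m=3: total = 88+8 = 96
j=5,m=4: total = 96+9 = 105
j=5,m=5: total = 105+10 = 115
j=5,m=6: total = 115+11 = 126
j=5,m=7: total = 126+12 = 138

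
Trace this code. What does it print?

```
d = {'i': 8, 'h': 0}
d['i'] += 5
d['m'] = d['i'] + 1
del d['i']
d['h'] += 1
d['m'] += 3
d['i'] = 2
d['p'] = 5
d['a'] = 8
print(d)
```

{'h': 1, 'm': 17, 'i': 2, 'p': 5, 'a': 8}

d['i'] = 8+5 = 13 → {'i': 13, 'h': 0}
d['m'] = d['i']+1 = 14 → {'i': 13, 'h': 0, 'm': 14}
del 'i' → {'h': 0, 'm': 14}
d['h'] = 0+1 = 1 → {'h': 1, 'm': 14}
d['m'] = 14+3 = 17 → {'h': 1, 'm': 17}
d['i'] = 2 → {'h': 1, 'm': 17, 'i': 2}
d['p'] = 5 → {'h': 1, 'm': 17, 'i': 2, 'p': 5}
d['a'] = 8 → {'h': 1, 'm': 17, 'i': 2, 'p': 5, 'a': 8}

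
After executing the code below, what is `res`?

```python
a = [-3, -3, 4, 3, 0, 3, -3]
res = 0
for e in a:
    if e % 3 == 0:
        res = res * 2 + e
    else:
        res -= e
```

-181

e=-3: %3==0, res = 0*2+(-3) = -3
e=-3: %3==0, res = (-3)*2+(-3) = -9
e=4: not %3==0, res = (-9)-4 = -13
e=3: %3==0, res = (-13)*2+3 = -23
e=0: %3==0, res = (-23)*2+0 = -46
e=3: %3==0, res = (-46)*2+3 = -89
e=-3: %3==0, res = (-89)*2+(-3) = -181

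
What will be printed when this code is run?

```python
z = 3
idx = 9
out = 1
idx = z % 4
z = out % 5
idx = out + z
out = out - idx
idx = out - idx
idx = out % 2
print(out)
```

idx = 3%4 = 3
z = 1%5 = 1
idx = 1+1 = 2
out = 1-2 = -1
idx = (-1)-2 = -3
idx = (-1)%2 = 1

-1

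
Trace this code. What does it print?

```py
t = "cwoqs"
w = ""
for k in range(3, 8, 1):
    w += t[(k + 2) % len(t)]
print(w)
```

cwoqs

k=3: add t[0]='c' → 'c'
k=4: add t[1]='w' → 'cw'
k=5: add t[2]='o' → 'cwo'
k=6: add t[3]='q' → 'cwoq'
k=7: add t[4]='s' → 'cwoqs'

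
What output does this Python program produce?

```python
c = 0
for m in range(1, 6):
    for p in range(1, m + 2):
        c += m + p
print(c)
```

125

m=1,p=1: c = 0+2 = 2
m=1,p=2: c = 2+3 = 5
m=2,p=1: c = 5+3 = 8
m=2,p=2: c = 8+4 = 12
m=2,p=3: c = 12+5 = 17
m=3,p=1: c = 17+4 = 21
m=3,p=2: c = 21+5 = 26
m=3,p=3: c = 26+6 = 32
m=3,p=4: c = 32+7 = 39
m=4,p=1: c = 39+5 = 44
m=4,p=2: c = 44+6 = 50
m=4,p=3: c = 50+7 = 57
m=4,p=4: c = 57+8 = 65
m=4,p=5: c = 65+9 = 74
m=5,p=1: c = 74+6 = 80
m=5,p=2: c = 80+7 = 87
m=5,p=3: c = 87+8 = 95
m=5,p=4: c = 95+9 = 104
m=5,p=5: c = 104+10 = 114
m=5,p=6: c = 114+11 = 125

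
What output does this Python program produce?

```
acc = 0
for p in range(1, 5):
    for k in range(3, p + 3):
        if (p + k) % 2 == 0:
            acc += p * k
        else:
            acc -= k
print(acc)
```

p=1,k=3: even sum, acc = 0+3 = 3
p=2,k=3: odd sum, acc = 3-3 = 0
p=2,k=4: even sum, acc = 0+8 = 8
p=3,k=3: even sum, acc = 8+9 = 17
p=3,k=4: odd sum, acc = 17-4 = 13
p=3,k=5: even sum, acc = 13+15 = 28
p=4,k=3: odd sum, acc = 28-3 = 25
p=4,k=4: even sum, acc = 25+16 = 41
p=4,k=5: odd sum, acc = 41-5 = 36
p=4,k=6: even sum, acc = 36+24 = 60

60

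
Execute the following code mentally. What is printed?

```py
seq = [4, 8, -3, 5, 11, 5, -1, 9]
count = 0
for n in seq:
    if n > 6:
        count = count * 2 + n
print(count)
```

n=4: not >6
n=8: >6, count = 0*2+8 = 8
n=-3: not >6
n=5: not >6
n=11: >6, count = 8*2+11 = 27
n=5: not >6
n=-1: not >6
n=9: >6, count = 27*2+9 = 63

63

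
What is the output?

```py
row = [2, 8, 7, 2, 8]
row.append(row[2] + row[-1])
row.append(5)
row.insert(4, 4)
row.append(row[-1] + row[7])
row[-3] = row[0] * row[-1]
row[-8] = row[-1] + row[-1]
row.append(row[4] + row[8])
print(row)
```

[2, 20, 7, 2, 4, 8, 20, 5, 10, 14]

append row[2]+row[-1] = 7+8 = 15 → [2, 8, 7, 2, 8, 15]
append 5 → [2, 8, 7, 2, 8, 15, 5]
insert 4 at 4 → [2, 8, 7, 2, 4, 8, 15, 5]
append row[-1]+row[7] = 5+5 = 10 → [2, 8, 7, 2, 4, 8, 15, 5, 10]
row[-3] = row[0]*row[-1] = 2*10 = 20 → [2, 8, 7, 2, 4, 8, 20, 5, 10]
row[-8] = row[-1]+row[-1] = 10+10 = 20 → [2, 20, 7, 2, 4, 8, 20, 5, 10]
append row[4]+row[8] = 4+10 = 14 → [2, 20, 7, 2, 4, 8, 20, 5, 10, 14]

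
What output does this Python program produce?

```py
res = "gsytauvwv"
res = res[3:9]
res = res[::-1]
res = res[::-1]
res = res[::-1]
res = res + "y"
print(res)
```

vwvuaty

slice [3:9] → 'tauvwv'
reverse → 'vwvuat'
reverse → 'tauvwv'
reverse → 'vwvuat'
+ 'y' → 'vwvuaty'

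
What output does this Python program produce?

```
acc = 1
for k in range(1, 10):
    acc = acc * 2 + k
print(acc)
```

1525

k=1: acc = 1*2+1 = 3
k=2: acc = 3*2+2 = 8
k=3: acc = 8*2+3 = 19
k=4: acc = 19*2+4 = 42
k=5: acc = 42*2+5 = 89
k=6: acc = 89*2+6 = 184
k=7: acc = 184*2+7 = 375
k=8: acc = 375*2+8 = 758
k=9: acc = 758*2+9 = 1525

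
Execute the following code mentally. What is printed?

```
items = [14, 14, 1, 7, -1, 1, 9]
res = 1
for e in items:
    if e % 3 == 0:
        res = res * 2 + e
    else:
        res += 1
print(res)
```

e=14: not %3==0, res = 1+1 = 2
e=14: not %3==0, res = 2+1 = 3
e=1: not %3==0, res = 3+1 = 4
e=7: not %3==0, res = 4+1 = 5
e=-1: not %3==0, res = 5+1 = 6
e=1: not %3==0, res = 6+1 = 7
e=9: %3==0, res = 7*2+9 = 23

23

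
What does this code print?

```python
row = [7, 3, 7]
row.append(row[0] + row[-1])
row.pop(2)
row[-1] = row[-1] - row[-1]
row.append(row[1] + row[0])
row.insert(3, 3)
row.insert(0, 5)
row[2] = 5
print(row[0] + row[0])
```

append row[0]+row[-1] = 7+7 = 14 → [7, 3, 7, 14]
pop(2) removes 7 → [7, 3, 14]
row[-1] = row[-1]-row[-1] = 14-14 = 0 → [7, 3, 0]
append row[1]+row[0] = 3+7 = 10 → [7, 3, 0, 10]
insert 3 at 3 → [7, 3, 0, 3, 10]
insert 5 at 0 → [5, 7, 3, 0, 3, 10]
row[2] = 5 → [5, 7, 5, 0, 3, 10]
row[0]+row[0] = 5+5 = 10

10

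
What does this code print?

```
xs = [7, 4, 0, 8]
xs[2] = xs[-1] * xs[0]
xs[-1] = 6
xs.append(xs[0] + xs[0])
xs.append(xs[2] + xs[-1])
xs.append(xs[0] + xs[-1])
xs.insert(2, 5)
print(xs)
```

xs[2] = xs[-1]*xs[0] = 8*7 = 56 → [7, 4, 56, 8]
xs[-1] = 6 → [7, 4, 56, 6]
append xs[0]+xs[0] = 7+7 = 14 → [7, 4, 56, 6, 14]
append xs[2]+xs[-1] = 56+14 = 70 → [7, 4, 56, 6, 14, 70]
append xs[0]+xs[-1] = 7+70 = 77 → [7, 4, 56, 6, 14, 70, 77]
insert 5 at 2 → [7, 4, 5, 56, 6, 14, 70, 77]

[7, 4, 5, 56, 6, 14, 70, 77]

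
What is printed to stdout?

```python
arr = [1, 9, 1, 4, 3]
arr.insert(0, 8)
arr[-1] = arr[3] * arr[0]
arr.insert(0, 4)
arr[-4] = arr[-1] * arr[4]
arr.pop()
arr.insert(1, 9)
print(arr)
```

[4, 9, 8, 1, 8, 1, 4]

insert 8 at 0 → [8, 1, 9, 1, 4, 3]
arr[-1] = arr[3]*arr[0] = 1*8 = 8 → [8, 1, 9, 1, 4, 8]
insert 4 at 0 → [4, 8, 1, 9, 1, 4, 8]
arr[-4] = arr[-1]*arr[4] = 8*1 = 8 → [4, 8, 1, 8, 1, 4, 8]
pop() removes 8 → [4, 8, 1, 8, 1, 4]
insert 9 at 1 → [4, 9, 8, 1, 8, 1, 4]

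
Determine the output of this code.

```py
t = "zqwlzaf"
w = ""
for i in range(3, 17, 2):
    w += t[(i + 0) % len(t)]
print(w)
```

lazwzfq

i=3: add t[3]='l' → 'l'
i=5: add t[5]='a' → 'la'
i=7: add t[0]='z' → 'laz'
i=9: add t[2]='w' → 'lazw'
i=11: add t[4]='z' → 'lazwz'
i=13: add t[6]='f' → 'lazwzf'
i=15: add t[1]='q' → 'lazwzfq'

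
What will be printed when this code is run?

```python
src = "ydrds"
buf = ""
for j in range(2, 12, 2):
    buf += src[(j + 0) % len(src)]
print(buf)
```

rsddy

j=2: add src[2]='r' → 'r'
j=4: add src[4]='s' → 'rs'
j=6: add src[1]='d' → 'rsd'
j=8: add src[3]='d' → 'rsdd'
j=10: add src[0]='y' → 'rsddy'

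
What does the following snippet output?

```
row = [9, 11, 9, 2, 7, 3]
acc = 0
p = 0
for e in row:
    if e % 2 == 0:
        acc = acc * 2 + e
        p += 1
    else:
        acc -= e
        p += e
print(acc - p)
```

e=9: not even, acc = 0-9 = -9; p=9
e=11: not even, acc = (-9)-11 = -20; p=20
e=9: not even, acc = (-20)-9 = -29; p=29
e=2: even, acc = (-29)*2+2 = -56; p=30
e=7: not even, acc = (-56)-7 = -63; p=37
e=3: not even, acc = (-63)-3 = -66; p=40
acc-p = (-66)-40 = -106

-106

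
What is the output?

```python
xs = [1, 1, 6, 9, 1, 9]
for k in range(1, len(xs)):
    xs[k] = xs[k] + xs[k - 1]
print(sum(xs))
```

k=1: xs[1] = 1+1 = 2 → [1, 2, 6, 9, 1, 9]
k=2: xs[2] = 6+2 = 8 → [1, 2, 8, 9, 1, 9]
k=3: xs[3] = 9+8 = 17 → [1, 2, 8, 17, 1, 9]
k=4: xs[4] = 1+17 = 18 → [1, 2, 8, 17, 18, 9]
k=5: xs[5] = 9+18 = 27 → [1, 2, 8, 17, 18, 27]
sum = 73

73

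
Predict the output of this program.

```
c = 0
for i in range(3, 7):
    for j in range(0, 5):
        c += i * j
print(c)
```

i=3,j=0: c = 0+0 = 0
i=3,j=1: c = 0+3 = 3
i=3,j=2: c = 3+6 = 9
i=3,j=3: c = 9+9 = 18
i=3,j=4: c = 18+12 = 30
i=4,j=0: c = 30+0 = 30
i=4,j=1: c = 30+4 = 34
i=4,j=2: c = 34+8 = 42
i=4,j=3: c = 42+12 = 54
i=4,j=4: c = 54+16 = 70
i=5,j=0: c = 70+0 = 70
i=5,j=1: c = 70+5 = 75
i=5,j=2: c = 75+10 = 85
i=5,j=3: c = 85+15 = 100
i=5,j=4: c = 100+20 = 120
i=6,j=0: c = 120+0 = 120
i=6,j=1: c = 120+6 = 126
i=6,j=2: c = 126+12 = 138
i=6,j=3: c = 138+18 = 156
i=6,j=4: c = 156+24 = 180

180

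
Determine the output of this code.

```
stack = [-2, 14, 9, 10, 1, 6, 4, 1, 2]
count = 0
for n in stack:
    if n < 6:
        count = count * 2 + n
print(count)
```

-4

n=-2: <6, count = 0*2+(-2) = -2
n=14: not <6
n=9: not <6
n=10: not <6
n=1: <6, count = (-2)*2+1 = -3
n=6: not <6
n=4: <6, count = (-3)*2+4 = -2
n=1: <6, count = (-2)*2+1 = -3
n=2: <6, count = (-3)*2+2 = -4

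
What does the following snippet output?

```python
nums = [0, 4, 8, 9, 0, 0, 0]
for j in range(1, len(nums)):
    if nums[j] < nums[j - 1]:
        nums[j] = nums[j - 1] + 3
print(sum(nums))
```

66

j=1: 4>=0, unchanged → [0, 4, 8, 9, 0, 0, 0]
j=2: 8>=4, unchanged → [0, 4, 8, 9, 0, 0, 0]
j=3: 9>=8, unchanged → [0, 4, 8, 9, 0, 0, 0]
j=4: 0<9, nums[4] = 9+3 = 12 → [0, 4, 8, 9, 12, 0, 0]
j=5: 0<12, nums[5] = 12+3 = 15 → [0, 4, 8, 9, 12, 15, 0]
j=6: 0<15, nums[6] = 15+3 = 18 → [0, 4, 8, 9, 12, 15, 18]
sum = 66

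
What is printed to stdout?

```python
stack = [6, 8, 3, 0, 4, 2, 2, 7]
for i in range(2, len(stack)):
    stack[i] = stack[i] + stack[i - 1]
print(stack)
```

i=2: stack[2] = 3+8 = 11 → [6, 8, 11, 0, 4, 2, 2, 7]
i=3: stack[3] = 0+11 = 11 → [6, 8, 11, 11, 4, 2, 2, 7]
i=4: stack[4] = 4+11 = 15 → [6, 8, 11, 11, 15, 2, 2, 7]
i=5: stack[5] = 2+15 = 17 → [6, 8, 11, 11, 15, 17, 2, 7]
i=6: stack[6] = 2+17 = 19 → [6, 8, 11, 11, 15, 17, 19, 7]
i=7: stack[7] = 7+19 = 26 → [6, 8, 11, 11, 15, 17, 19, 26]

[6, 8, 11, 11, 15, 17, 19, 26]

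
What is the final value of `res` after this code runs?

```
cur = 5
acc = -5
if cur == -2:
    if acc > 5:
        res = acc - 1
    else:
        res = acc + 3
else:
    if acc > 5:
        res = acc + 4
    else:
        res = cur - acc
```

10

cur=5, acc=-5
cur == -2 is False; acc > 5 is False
→ res = cur - acc = 10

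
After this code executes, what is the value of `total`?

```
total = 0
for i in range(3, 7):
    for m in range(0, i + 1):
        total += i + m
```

156

i=3,m=0: total = 0+3 = 3
i=3,m=1: total = 3+4 = 7
i=3,m=2: total = 7+5 = 12
i=3,m=3: total = 12+6 = 18
i=4,m=0: total = 18+4 = 22
i=4,m=1: total = 22+5 = 27
i=4,m=2: total = 27+6 = 33
i=4,m=3: total = 33+7 = 40
i=4,m=4: total = 40+8 = 48
i=5,m=0: total = 48+5 = 53
i=5,m=1: total = 53+6 = 59
i=5,m=2: total = 59+7 = 66
i=5,m=3: total = 66+8 = 74
i=5,m=4: total = 74+9 = 83
i=5,m=5: total = 83+10 = 93
i=6,m=0: total = 93+6 = 99
i=6,m=1: total = 99+7 = 106
i=6,m=2: total = 106+8 = 114
i=6,m=3: total = 114+9 = 123
i=6,m=4: total = 123+10 = 133
i=6,m=5: total = 133+11 = 144
i=6,m=6: total = 144+12 = 156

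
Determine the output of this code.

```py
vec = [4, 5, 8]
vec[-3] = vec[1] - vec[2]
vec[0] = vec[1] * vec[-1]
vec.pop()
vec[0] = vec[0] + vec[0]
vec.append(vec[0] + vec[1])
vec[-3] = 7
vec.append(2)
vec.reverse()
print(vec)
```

vec[-3] = vec[1]-vec[2] = 5-8 = -3 → [-3, 5, 8]
vec[0] = vec[1]*vec[-1] = 5*8 = 40 → [40, 5, 8]
pop() removes 8 → [40, 5]
vec[0] = vec[0]+vec[0] = 40+40 = 80 → [80, 5]
append vec[0]+vec[1] = 80+5 = 85 → [80, 5, 85]
vec[-3] = 7 → [7, 5, 85]
append 2 → [7, 5, 85, 2]
reverse → [2, 85, 5, 7]

[2, 85, 5, 7]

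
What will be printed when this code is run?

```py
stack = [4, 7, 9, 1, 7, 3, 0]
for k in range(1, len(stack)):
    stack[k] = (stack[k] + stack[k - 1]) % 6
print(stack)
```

k=1: stack[1] = (7+4)%6 = 5 → [4, 5, 9, 1, 7, 3, 0]
k=2: stack[2] = (9+5)%6 = 2 → [4, 5, 2, 1, 7, 3, 0]
k=3: stack[3] = (1+2)%6 = 3 → [4, 5, 2, 3, 7, 3, 0]
k=4: stack[4] = (7+3)%6 = 4 → [4, 5, 2, 3, 4, 3, 0]
k=5: stack[5] = (3+4)%6 = 1 → [4, 5, 2, 3, 4, 1, 0]
k=6: stack[6] = (0+1)%6 = 1 → [4, 5, 2, 3, 4, 1, 1]

[4, 5, 2, 3, 4, 1, 1]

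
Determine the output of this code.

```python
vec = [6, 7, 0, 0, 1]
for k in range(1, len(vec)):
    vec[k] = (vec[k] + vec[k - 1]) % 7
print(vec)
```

k=1: vec[1] = (7+6)%7 = 6 → [6, 6, 0, 0, 1]
k=2: vec[2] = (0+6)%7 = 6 → [6, 6, 6, 0, 1]
k=3: vec[3] = (0+6)%7 = 6 → [6, 6, 6, 6, 1]
k=4: vec[4] = (1+6)%7 = 0 → [6, 6, 6, 6, 0]

[6, 6, 6, 6, 0]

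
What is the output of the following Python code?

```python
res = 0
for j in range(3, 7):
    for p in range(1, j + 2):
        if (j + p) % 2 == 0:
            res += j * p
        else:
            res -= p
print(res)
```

110

j=3,p=1: even sum, res = 0+3 = 3
j=3,p=2: odd sum, res = 3-2 = 1
j=3,p=3: even sum, res = 1+9 = 10
j=3,p=4: odd sum, res = 10-4 = 6
j=4,p=1: odd sum, res = 6-1 = 5
j=4,p=2: even sum, res = 5+8 = 13
j=4,p=3: odd sum, res = 13-3 = 10
j=4,p=4: even sum, res = 10+16 = 26
j=4,p=5: odd sum, res = 26-5 = 21
j=5,p=1: even sum, res = 21+5 = 26
j=5,p=2: odd sum, res = 26-2 = 24
j=5,p=3: even sum, res = 24+15 = 39
j=5,p=4: odd sum, res = 39-4 = 35
j=5,p=5: even sum, res = 35+25 = 60
j=5,p=6: odd sum, res = 60-6 = 54
j=6,p=1: odd sum, res = 54-1 = 53
j=6,p=2: even sum, res = 53+12 = 65
j=6,p=3: odd sum, res = 65-3 = 62
j=6,p=4: even sum, res = 62+24 = 86
j=6,p=5: odd sum, res = 86-5 = 81
j=6,p=6: even sum, res = 81+36 = 117
j=6,p=7: odd sum, res = 117-7 = 110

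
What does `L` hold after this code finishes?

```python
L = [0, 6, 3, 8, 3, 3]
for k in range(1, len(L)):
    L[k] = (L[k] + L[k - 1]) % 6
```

k=1: L[1] = (6+0)%6 = 0 → [0, 0, 3, 8, 3, 3]
k=2: L[2] = (3+0)%6 = 3 → [0, 0, 3, 8, 3, 3]
k=3: L[3] = (8+3)%6 = 5 → [0, 0, 3, 5, 3, 3]
k=4: L[4] = (3+5)%6 = 2 → [0, 0, 3, 5, 2, 3]
k=5: L[5] = (3+2)%6 = 5 → [0, 0, 3, 5, 2, 5]

[0, 0, 3, 5, 2, 5]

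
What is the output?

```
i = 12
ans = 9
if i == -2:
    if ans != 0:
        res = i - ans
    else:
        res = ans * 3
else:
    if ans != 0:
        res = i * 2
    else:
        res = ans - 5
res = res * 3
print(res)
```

i=12, ans=9
i == -2 is False; ans != 0 is True
→ res = i * 2 = 24
res = 24*3 = 72

72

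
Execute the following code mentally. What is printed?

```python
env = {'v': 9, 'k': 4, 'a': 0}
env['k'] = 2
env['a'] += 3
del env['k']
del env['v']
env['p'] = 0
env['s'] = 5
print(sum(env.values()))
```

8

env['k'] = 2 → {'v': 9, 'k': 2, 'a': 0}
env['a'] = 0+3 = 3 → {'v': 9, 'k': 2, 'a': 3}
del 'k' → {'v': 9, 'a': 3}
del 'v' → {'a': 3}
env['p'] = 0 → {'a': 3, 'p': 0}
env['s'] = 5 → {'a': 3, 'p': 0, 's': 5}
sum of values = 8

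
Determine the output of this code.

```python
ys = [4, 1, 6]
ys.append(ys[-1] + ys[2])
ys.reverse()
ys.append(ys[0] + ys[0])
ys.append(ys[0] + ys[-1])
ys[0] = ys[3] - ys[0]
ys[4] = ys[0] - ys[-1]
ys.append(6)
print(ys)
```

[-8, 6, 1, 4, -44, 36, 6]

append ys[-1]+ys[2] = 6+6 = 12 → [4, 1, 6, 12]
reverse → [12, 6, 1, 4]
append ys[0]+ys[0] = 12+12 = 24 → [12, 6, 1, 4, 24]
append ys[0]+ys[-1] = 12+24 = 36 → [12, 6, 1, 4, 24, 36]
ys[0] = ys[3]-ys[0] = 4-12 = -8 → [-8, 6, 1, 4, 24, 36]
ys[4] = ys[0]-ys[-1] = (-8)-36 = -44 → [-8, 6, 1, 4, -44, 36]
append 6 → [-8, 6, 1, 4, -44, 36, 6]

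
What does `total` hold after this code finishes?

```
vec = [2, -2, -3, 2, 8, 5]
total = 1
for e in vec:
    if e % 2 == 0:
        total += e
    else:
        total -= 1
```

9

e=2: even, total = 1+2 = 3
e=-2: even, total = 3+(-2) = 1
e=-3: not even, total = 1-1 = 0
e=2: even, total = 0+2 = 2
e=8: even, total = 2+8 = 10
e=5: not even, total = 10-1 = 9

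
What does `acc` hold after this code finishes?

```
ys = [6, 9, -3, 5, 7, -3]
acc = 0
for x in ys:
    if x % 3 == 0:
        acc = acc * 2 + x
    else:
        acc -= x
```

x=6: %3==0, acc = 0*2+6 = 6
x=9: %3==0, acc = 6*2+9 = 21
x=-3: %3==0, acc = 21*2+(-3) = 39
x=5: not %3==0, acc = 39-5 = 34
x=7: not %3==0, acc = 34-7 = 27
x=-3: %3==0, acc = 27*2+(-3) = 51

51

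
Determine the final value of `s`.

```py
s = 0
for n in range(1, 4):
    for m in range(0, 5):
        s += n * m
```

n=1,m=0: s = 0+0 = 0
n=1,m=1: s = 0+1 = 1
n=1,m=2: s = 1+2 = 3
n=1,m=3: s = 3+3 = 6
n=1,m=4: s = 6+4 = 10
n=2,m=0: s = 10+0 = 10
n=2,m=1: s = 10+2 = 12
n=2,m=2: s = 12+4 = 16
n=2,m=3: s = 16+6 = 22
n=2,m=4: s = 22+8 = 30
n=3,m=0: s = 30+0 = 30
n=3,m=1: s = 30+3 = 33
n=3,m=2: s = 33+6 = 39
n=3,m=3: s = 39+9 = 48
n=3,m=4: s = 48+12 = 60

60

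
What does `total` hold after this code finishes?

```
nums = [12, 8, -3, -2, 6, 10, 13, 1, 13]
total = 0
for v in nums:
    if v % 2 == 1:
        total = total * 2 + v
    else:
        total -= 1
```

-13

v=12: not odd, total = 0-1 = -1
v=8: not odd, total = (-1)-1 = -2
v=-3: odd, total = (-2)*2+(-3) = -7
v=-2: not odd, total = (-7)-1 = -8
v=6: not odd, total = (-8)-1 = -9
v=10: not odd, total = (-9)-1 = -10
v=13: odd, total = (-10)*2+13 = -7
v=1: odd, total = (-7)*2+1 = -13
v=13: odd, total = (-13)*2+13 = -13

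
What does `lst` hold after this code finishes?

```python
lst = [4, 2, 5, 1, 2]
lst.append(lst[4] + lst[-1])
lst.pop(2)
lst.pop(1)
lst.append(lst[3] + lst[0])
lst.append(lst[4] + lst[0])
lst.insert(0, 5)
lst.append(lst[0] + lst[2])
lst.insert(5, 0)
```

append lst[4]+lst[-1] = 2+2 = 4 → [4, 2, 5, 1, 2, 4]
pop(2) removes 5 → [4, 2, 1, 2, 4]
pop(1) removes 2 → [4, 1, 2, 4]
append lst[3]+lst[0] = 4+4 = 8 → [4, 1, 2, 4, 8]
append lst[4]+lst[0] = 8+4 = 12 → [4, 1, 2, 4, 8, 12]
insert 5 at 0 → [5, 4, 1, 2, 4, 8, 12]
append lst[0]+lst[2] = 5+1 = 6 → [5, 4, 1, 2, 4, 8, 12, 6]
insert 0 at 5 → [5, 4, 1, 2, 4, 0, 8, 12, 6]

[5, 4, 1, 2, 4, 0, 8, 12, 6]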